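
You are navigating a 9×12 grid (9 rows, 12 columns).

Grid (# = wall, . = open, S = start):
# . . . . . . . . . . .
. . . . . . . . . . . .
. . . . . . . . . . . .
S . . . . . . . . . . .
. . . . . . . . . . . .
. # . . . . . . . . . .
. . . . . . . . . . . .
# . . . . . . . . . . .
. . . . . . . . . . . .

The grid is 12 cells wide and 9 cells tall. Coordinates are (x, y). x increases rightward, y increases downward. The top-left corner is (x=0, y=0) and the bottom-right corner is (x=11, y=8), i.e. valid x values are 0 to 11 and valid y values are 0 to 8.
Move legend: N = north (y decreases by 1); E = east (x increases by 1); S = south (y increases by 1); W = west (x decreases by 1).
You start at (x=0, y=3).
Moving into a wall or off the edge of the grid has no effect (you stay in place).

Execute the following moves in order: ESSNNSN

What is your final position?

Answer: Final position: (x=1, y=2)

Derivation:
Start: (x=0, y=3)
  E (east): (x=0, y=3) -> (x=1, y=3)
  S (south): (x=1, y=3) -> (x=1, y=4)
  S (south): blocked, stay at (x=1, y=4)
  N (north): (x=1, y=4) -> (x=1, y=3)
  N (north): (x=1, y=3) -> (x=1, y=2)
  S (south): (x=1, y=2) -> (x=1, y=3)
  N (north): (x=1, y=3) -> (x=1, y=2)
Final: (x=1, y=2)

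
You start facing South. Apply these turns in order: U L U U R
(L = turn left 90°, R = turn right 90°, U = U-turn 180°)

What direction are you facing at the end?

Answer: Final heading: North

Derivation:
Start: South
  U (U-turn (180°)) -> North
  L (left (90° counter-clockwise)) -> West
  U (U-turn (180°)) -> East
  U (U-turn (180°)) -> West
  R (right (90° clockwise)) -> North
Final: North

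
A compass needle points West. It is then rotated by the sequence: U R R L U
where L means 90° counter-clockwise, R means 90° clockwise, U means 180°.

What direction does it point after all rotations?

Start: West
  U (U-turn (180°)) -> East
  R (right (90° clockwise)) -> South
  R (right (90° clockwise)) -> West
  L (left (90° counter-clockwise)) -> South
  U (U-turn (180°)) -> North
Final: North

Answer: Final heading: North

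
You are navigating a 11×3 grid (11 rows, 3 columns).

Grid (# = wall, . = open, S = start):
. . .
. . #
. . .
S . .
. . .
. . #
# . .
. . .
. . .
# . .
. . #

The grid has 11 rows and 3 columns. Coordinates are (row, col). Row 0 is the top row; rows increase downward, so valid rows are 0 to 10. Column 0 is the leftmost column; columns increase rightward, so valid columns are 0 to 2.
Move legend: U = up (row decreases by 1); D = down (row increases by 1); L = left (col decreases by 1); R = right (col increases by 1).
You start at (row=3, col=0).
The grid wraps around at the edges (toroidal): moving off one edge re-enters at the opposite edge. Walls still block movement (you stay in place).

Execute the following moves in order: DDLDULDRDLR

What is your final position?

Start: (row=3, col=0)
  D (down): (row=3, col=0) -> (row=4, col=0)
  D (down): (row=4, col=0) -> (row=5, col=0)
  L (left): blocked, stay at (row=5, col=0)
  D (down): blocked, stay at (row=5, col=0)
  U (up): (row=5, col=0) -> (row=4, col=0)
  L (left): (row=4, col=0) -> (row=4, col=2)
  D (down): blocked, stay at (row=4, col=2)
  R (right): (row=4, col=2) -> (row=4, col=0)
  D (down): (row=4, col=0) -> (row=5, col=0)
  L (left): blocked, stay at (row=5, col=0)
  R (right): (row=5, col=0) -> (row=5, col=1)
Final: (row=5, col=1)

Answer: Final position: (row=5, col=1)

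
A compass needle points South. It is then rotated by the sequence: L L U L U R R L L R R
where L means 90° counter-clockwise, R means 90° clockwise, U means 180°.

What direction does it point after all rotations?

Start: South
  L (left (90° counter-clockwise)) -> East
  L (left (90° counter-clockwise)) -> North
  U (U-turn (180°)) -> South
  L (left (90° counter-clockwise)) -> East
  U (U-turn (180°)) -> West
  R (right (90° clockwise)) -> North
  R (right (90° clockwise)) -> East
  L (left (90° counter-clockwise)) -> North
  L (left (90° counter-clockwise)) -> West
  R (right (90° clockwise)) -> North
  R (right (90° clockwise)) -> East
Final: East

Answer: Final heading: East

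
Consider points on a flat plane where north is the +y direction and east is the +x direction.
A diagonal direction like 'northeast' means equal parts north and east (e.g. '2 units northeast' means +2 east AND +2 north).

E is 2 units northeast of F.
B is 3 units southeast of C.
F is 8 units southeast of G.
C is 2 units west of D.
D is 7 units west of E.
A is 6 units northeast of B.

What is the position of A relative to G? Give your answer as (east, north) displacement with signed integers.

Place G at the origin (east=0, north=0).
  F is 8 units southeast of G: delta (east=+8, north=-8); F at (east=8, north=-8).
  E is 2 units northeast of F: delta (east=+2, north=+2); E at (east=10, north=-6).
  D is 7 units west of E: delta (east=-7, north=+0); D at (east=3, north=-6).
  C is 2 units west of D: delta (east=-2, north=+0); C at (east=1, north=-6).
  B is 3 units southeast of C: delta (east=+3, north=-3); B at (east=4, north=-9).
  A is 6 units northeast of B: delta (east=+6, north=+6); A at (east=10, north=-3).
Therefore A relative to G: (east=10, north=-3).

Answer: A is at (east=10, north=-3) relative to G.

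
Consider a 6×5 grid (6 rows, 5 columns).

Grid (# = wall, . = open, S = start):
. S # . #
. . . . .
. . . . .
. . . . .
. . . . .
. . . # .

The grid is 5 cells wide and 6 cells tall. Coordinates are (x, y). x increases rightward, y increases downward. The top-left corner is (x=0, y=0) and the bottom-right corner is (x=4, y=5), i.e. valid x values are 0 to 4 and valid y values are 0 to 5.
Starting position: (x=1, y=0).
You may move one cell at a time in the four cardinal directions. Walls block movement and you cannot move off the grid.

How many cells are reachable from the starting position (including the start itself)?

BFS flood-fill from (x=1, y=0):
  Distance 0: (x=1, y=0)
  Distance 1: (x=0, y=0), (x=1, y=1)
  Distance 2: (x=0, y=1), (x=2, y=1), (x=1, y=2)
  Distance 3: (x=3, y=1), (x=0, y=2), (x=2, y=2), (x=1, y=3)
  Distance 4: (x=3, y=0), (x=4, y=1), (x=3, y=2), (x=0, y=3), (x=2, y=3), (x=1, y=4)
  Distance 5: (x=4, y=2), (x=3, y=3), (x=0, y=4), (x=2, y=4), (x=1, y=5)
  Distance 6: (x=4, y=3), (x=3, y=4), (x=0, y=5), (x=2, y=5)
  Distance 7: (x=4, y=4)
  Distance 8: (x=4, y=5)
Total reachable: 27 (grid has 27 open cells total)

Answer: Reachable cells: 27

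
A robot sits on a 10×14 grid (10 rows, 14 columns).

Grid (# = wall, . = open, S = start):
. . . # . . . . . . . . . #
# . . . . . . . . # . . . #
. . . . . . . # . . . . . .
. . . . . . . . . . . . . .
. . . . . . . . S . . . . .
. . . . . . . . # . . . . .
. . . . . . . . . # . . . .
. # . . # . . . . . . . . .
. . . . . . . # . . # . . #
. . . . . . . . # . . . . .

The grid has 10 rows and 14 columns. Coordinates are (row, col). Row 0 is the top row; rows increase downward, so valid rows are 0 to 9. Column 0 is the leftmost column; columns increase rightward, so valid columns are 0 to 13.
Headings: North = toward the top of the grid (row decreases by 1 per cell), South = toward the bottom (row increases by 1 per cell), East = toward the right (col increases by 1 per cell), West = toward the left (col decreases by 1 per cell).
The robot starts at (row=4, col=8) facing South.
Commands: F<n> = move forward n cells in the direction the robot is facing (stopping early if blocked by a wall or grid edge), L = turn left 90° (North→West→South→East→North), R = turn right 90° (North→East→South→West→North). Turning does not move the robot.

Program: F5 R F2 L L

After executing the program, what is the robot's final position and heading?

Start: (row=4, col=8), facing South
  F5: move forward 0/5 (blocked), now at (row=4, col=8)
  R: turn right, now facing West
  F2: move forward 2, now at (row=4, col=6)
  L: turn left, now facing South
  L: turn left, now facing East
Final: (row=4, col=6), facing East

Answer: Final position: (row=4, col=6), facing East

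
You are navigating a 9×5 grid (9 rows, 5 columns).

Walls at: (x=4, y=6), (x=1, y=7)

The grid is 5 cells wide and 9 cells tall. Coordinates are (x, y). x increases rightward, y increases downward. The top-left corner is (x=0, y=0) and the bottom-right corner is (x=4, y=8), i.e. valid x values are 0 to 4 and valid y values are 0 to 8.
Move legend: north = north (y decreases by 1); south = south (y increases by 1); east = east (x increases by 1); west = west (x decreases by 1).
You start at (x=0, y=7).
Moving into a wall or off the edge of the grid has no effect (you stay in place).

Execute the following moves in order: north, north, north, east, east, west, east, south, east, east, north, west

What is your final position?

Start: (x=0, y=7)
  north (north): (x=0, y=7) -> (x=0, y=6)
  north (north): (x=0, y=6) -> (x=0, y=5)
  north (north): (x=0, y=5) -> (x=0, y=4)
  east (east): (x=0, y=4) -> (x=1, y=4)
  east (east): (x=1, y=4) -> (x=2, y=4)
  west (west): (x=2, y=4) -> (x=1, y=4)
  east (east): (x=1, y=4) -> (x=2, y=4)
  south (south): (x=2, y=4) -> (x=2, y=5)
  east (east): (x=2, y=5) -> (x=3, y=5)
  east (east): (x=3, y=5) -> (x=4, y=5)
  north (north): (x=4, y=5) -> (x=4, y=4)
  west (west): (x=4, y=4) -> (x=3, y=4)
Final: (x=3, y=4)

Answer: Final position: (x=3, y=4)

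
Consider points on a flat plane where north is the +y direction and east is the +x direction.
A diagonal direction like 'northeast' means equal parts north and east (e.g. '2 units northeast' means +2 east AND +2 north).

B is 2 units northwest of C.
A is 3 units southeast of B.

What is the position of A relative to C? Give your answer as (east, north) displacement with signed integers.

Answer: A is at (east=1, north=-1) relative to C.

Derivation:
Place C at the origin (east=0, north=0).
  B is 2 units northwest of C: delta (east=-2, north=+2); B at (east=-2, north=2).
  A is 3 units southeast of B: delta (east=+3, north=-3); A at (east=1, north=-1).
Therefore A relative to C: (east=1, north=-1).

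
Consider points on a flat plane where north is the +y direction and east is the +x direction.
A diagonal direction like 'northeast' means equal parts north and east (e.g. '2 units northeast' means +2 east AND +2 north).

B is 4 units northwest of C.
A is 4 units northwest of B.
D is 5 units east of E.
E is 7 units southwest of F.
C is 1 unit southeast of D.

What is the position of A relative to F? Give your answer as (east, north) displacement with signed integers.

Place F at the origin (east=0, north=0).
  E is 7 units southwest of F: delta (east=-7, north=-7); E at (east=-7, north=-7).
  D is 5 units east of E: delta (east=+5, north=+0); D at (east=-2, north=-7).
  C is 1 unit southeast of D: delta (east=+1, north=-1); C at (east=-1, north=-8).
  B is 4 units northwest of C: delta (east=-4, north=+4); B at (east=-5, north=-4).
  A is 4 units northwest of B: delta (east=-4, north=+4); A at (east=-9, north=0).
Therefore A relative to F: (east=-9, north=0).

Answer: A is at (east=-9, north=0) relative to F.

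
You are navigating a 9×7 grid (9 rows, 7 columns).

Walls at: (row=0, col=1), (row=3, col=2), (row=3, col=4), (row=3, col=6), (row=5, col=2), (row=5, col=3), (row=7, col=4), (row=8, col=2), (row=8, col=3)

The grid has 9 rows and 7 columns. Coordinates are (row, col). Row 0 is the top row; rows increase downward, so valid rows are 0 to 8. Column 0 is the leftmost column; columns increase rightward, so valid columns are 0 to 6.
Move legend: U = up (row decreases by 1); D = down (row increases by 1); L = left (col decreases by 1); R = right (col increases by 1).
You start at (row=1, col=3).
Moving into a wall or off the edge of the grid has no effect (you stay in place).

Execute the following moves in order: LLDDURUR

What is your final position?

Start: (row=1, col=3)
  L (left): (row=1, col=3) -> (row=1, col=2)
  L (left): (row=1, col=2) -> (row=1, col=1)
  D (down): (row=1, col=1) -> (row=2, col=1)
  D (down): (row=2, col=1) -> (row=3, col=1)
  U (up): (row=3, col=1) -> (row=2, col=1)
  R (right): (row=2, col=1) -> (row=2, col=2)
  U (up): (row=2, col=2) -> (row=1, col=2)
  R (right): (row=1, col=2) -> (row=1, col=3)
Final: (row=1, col=3)

Answer: Final position: (row=1, col=3)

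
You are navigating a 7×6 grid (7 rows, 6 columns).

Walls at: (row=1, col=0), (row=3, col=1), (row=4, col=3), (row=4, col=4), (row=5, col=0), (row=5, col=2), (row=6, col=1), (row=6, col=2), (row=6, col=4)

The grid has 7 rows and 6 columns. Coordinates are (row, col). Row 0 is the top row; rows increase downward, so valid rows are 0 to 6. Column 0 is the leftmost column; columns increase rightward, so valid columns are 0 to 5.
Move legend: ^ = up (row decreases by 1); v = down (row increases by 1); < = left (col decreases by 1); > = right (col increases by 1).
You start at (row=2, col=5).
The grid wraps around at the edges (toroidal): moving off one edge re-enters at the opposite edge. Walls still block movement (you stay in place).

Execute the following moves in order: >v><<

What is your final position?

Start: (row=2, col=5)
  > (right): (row=2, col=5) -> (row=2, col=0)
  v (down): (row=2, col=0) -> (row=3, col=0)
  > (right): blocked, stay at (row=3, col=0)
  < (left): (row=3, col=0) -> (row=3, col=5)
  < (left): (row=3, col=5) -> (row=3, col=4)
Final: (row=3, col=4)

Answer: Final position: (row=3, col=4)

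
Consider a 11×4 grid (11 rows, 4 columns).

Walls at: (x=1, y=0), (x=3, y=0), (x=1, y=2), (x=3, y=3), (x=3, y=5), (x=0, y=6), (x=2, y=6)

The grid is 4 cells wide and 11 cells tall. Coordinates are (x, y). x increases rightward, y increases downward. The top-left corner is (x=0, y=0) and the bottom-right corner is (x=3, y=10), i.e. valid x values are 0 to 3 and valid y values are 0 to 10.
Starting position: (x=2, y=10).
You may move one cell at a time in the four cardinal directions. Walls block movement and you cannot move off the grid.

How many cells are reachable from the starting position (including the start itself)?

Answer: Reachable cells: 37

Derivation:
BFS flood-fill from (x=2, y=10):
  Distance 0: (x=2, y=10)
  Distance 1: (x=2, y=9), (x=1, y=10), (x=3, y=10)
  Distance 2: (x=2, y=8), (x=1, y=9), (x=3, y=9), (x=0, y=10)
  Distance 3: (x=2, y=7), (x=1, y=8), (x=3, y=8), (x=0, y=9)
  Distance 4: (x=1, y=7), (x=3, y=7), (x=0, y=8)
  Distance 5: (x=1, y=6), (x=3, y=6), (x=0, y=7)
  Distance 6: (x=1, y=5)
  Distance 7: (x=1, y=4), (x=0, y=5), (x=2, y=5)
  Distance 8: (x=1, y=3), (x=0, y=4), (x=2, y=4)
  Distance 9: (x=0, y=3), (x=2, y=3), (x=3, y=4)
  Distance 10: (x=0, y=2), (x=2, y=2)
  Distance 11: (x=0, y=1), (x=2, y=1), (x=3, y=2)
  Distance 12: (x=0, y=0), (x=2, y=0), (x=1, y=1), (x=3, y=1)
Total reachable: 37 (grid has 37 open cells total)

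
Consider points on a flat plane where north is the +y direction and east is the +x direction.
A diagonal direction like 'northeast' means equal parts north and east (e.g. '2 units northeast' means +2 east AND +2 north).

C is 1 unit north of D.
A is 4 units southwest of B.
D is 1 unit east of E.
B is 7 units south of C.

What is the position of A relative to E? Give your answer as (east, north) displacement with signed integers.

Answer: A is at (east=-3, north=-10) relative to E.

Derivation:
Place E at the origin (east=0, north=0).
  D is 1 unit east of E: delta (east=+1, north=+0); D at (east=1, north=0).
  C is 1 unit north of D: delta (east=+0, north=+1); C at (east=1, north=1).
  B is 7 units south of C: delta (east=+0, north=-7); B at (east=1, north=-6).
  A is 4 units southwest of B: delta (east=-4, north=-4); A at (east=-3, north=-10).
Therefore A relative to E: (east=-3, north=-10).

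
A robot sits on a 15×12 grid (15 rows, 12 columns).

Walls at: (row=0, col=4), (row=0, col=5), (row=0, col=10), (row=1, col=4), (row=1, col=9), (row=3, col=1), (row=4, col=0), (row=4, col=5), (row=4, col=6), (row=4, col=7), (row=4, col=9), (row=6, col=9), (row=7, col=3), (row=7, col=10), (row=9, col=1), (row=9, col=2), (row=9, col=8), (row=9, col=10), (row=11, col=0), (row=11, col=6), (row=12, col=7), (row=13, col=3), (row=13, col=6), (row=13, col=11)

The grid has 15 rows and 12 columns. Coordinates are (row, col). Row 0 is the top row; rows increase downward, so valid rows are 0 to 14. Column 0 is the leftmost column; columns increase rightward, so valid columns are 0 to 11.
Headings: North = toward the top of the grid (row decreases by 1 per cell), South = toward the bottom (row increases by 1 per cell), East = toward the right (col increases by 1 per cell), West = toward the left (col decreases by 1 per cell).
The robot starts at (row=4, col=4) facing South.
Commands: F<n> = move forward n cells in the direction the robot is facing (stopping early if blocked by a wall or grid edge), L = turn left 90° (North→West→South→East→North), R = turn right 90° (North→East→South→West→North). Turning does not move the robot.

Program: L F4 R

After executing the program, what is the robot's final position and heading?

Answer: Final position: (row=4, col=4), facing South

Derivation:
Start: (row=4, col=4), facing South
  L: turn left, now facing East
  F4: move forward 0/4 (blocked), now at (row=4, col=4)
  R: turn right, now facing South
Final: (row=4, col=4), facing South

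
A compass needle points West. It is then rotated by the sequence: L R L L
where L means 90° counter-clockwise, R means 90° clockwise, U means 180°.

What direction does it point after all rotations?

Answer: Final heading: East

Derivation:
Start: West
  L (left (90° counter-clockwise)) -> South
  R (right (90° clockwise)) -> West
  L (left (90° counter-clockwise)) -> South
  L (left (90° counter-clockwise)) -> East
Final: East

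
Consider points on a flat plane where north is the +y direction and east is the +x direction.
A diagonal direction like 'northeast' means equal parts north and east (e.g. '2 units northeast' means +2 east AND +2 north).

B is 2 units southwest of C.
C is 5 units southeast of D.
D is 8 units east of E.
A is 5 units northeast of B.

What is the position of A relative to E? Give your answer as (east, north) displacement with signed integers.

Place E at the origin (east=0, north=0).
  D is 8 units east of E: delta (east=+8, north=+0); D at (east=8, north=0).
  C is 5 units southeast of D: delta (east=+5, north=-5); C at (east=13, north=-5).
  B is 2 units southwest of C: delta (east=-2, north=-2); B at (east=11, north=-7).
  A is 5 units northeast of B: delta (east=+5, north=+5); A at (east=16, north=-2).
Therefore A relative to E: (east=16, north=-2).

Answer: A is at (east=16, north=-2) relative to E.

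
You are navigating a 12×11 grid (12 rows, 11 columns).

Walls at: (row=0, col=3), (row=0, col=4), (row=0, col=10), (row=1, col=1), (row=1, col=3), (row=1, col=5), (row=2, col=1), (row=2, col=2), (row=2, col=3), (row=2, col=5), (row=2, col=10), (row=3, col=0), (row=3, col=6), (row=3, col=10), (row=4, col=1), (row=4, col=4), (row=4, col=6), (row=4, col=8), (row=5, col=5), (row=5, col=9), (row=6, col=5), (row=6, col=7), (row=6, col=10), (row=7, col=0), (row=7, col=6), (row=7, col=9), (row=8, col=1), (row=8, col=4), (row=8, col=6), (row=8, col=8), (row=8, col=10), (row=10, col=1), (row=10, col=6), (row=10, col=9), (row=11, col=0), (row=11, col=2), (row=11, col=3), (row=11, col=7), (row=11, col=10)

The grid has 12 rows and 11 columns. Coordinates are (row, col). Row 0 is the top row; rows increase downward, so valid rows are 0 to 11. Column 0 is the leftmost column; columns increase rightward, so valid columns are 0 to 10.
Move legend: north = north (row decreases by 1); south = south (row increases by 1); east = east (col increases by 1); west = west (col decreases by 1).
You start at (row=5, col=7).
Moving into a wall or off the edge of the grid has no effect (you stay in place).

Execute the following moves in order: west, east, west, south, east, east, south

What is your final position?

Answer: Final position: (row=6, col=6)

Derivation:
Start: (row=5, col=7)
  west (west): (row=5, col=7) -> (row=5, col=6)
  east (east): (row=5, col=6) -> (row=5, col=7)
  west (west): (row=5, col=7) -> (row=5, col=6)
  south (south): (row=5, col=6) -> (row=6, col=6)
  east (east): blocked, stay at (row=6, col=6)
  east (east): blocked, stay at (row=6, col=6)
  south (south): blocked, stay at (row=6, col=6)
Final: (row=6, col=6)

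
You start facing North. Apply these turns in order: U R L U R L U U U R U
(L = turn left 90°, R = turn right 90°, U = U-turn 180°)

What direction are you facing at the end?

Answer: Final heading: East

Derivation:
Start: North
  U (U-turn (180°)) -> South
  R (right (90° clockwise)) -> West
  L (left (90° counter-clockwise)) -> South
  U (U-turn (180°)) -> North
  R (right (90° clockwise)) -> East
  L (left (90° counter-clockwise)) -> North
  U (U-turn (180°)) -> South
  U (U-turn (180°)) -> North
  U (U-turn (180°)) -> South
  R (right (90° clockwise)) -> West
  U (U-turn (180°)) -> East
Final: East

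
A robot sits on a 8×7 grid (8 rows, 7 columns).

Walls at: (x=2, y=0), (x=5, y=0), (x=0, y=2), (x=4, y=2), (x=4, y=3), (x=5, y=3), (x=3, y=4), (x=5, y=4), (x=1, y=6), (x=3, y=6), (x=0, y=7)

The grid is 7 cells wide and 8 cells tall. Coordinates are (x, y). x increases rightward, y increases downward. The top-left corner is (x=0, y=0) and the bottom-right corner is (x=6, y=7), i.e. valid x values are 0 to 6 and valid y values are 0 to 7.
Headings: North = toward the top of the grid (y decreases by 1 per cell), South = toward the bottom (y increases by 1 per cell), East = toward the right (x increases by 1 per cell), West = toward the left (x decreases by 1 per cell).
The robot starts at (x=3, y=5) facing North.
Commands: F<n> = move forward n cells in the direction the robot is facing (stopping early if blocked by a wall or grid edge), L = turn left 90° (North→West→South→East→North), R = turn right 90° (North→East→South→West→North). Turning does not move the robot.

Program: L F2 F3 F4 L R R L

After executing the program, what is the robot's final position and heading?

Start: (x=3, y=5), facing North
  L: turn left, now facing West
  F2: move forward 2, now at (x=1, y=5)
  F3: move forward 1/3 (blocked), now at (x=0, y=5)
  F4: move forward 0/4 (blocked), now at (x=0, y=5)
  L: turn left, now facing South
  R: turn right, now facing West
  R: turn right, now facing North
  L: turn left, now facing West
Final: (x=0, y=5), facing West

Answer: Final position: (x=0, y=5), facing West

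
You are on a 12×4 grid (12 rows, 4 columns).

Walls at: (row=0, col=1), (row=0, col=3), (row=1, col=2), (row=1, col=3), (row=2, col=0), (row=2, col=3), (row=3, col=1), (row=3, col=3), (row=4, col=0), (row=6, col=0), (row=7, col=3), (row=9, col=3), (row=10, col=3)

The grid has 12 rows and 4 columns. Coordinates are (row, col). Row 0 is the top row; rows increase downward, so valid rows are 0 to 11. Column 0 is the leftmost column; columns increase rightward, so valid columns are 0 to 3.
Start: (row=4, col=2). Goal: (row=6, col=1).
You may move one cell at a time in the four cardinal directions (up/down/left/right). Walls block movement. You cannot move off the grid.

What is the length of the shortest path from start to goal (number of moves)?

Answer: Shortest path length: 3

Derivation:
BFS from (row=4, col=2) until reaching (row=6, col=1):
  Distance 0: (row=4, col=2)
  Distance 1: (row=3, col=2), (row=4, col=1), (row=4, col=3), (row=5, col=2)
  Distance 2: (row=2, col=2), (row=5, col=1), (row=5, col=3), (row=6, col=2)
  Distance 3: (row=2, col=1), (row=5, col=0), (row=6, col=1), (row=6, col=3), (row=7, col=2)  <- goal reached here
One shortest path (3 moves): (row=4, col=2) -> (row=4, col=1) -> (row=5, col=1) -> (row=6, col=1)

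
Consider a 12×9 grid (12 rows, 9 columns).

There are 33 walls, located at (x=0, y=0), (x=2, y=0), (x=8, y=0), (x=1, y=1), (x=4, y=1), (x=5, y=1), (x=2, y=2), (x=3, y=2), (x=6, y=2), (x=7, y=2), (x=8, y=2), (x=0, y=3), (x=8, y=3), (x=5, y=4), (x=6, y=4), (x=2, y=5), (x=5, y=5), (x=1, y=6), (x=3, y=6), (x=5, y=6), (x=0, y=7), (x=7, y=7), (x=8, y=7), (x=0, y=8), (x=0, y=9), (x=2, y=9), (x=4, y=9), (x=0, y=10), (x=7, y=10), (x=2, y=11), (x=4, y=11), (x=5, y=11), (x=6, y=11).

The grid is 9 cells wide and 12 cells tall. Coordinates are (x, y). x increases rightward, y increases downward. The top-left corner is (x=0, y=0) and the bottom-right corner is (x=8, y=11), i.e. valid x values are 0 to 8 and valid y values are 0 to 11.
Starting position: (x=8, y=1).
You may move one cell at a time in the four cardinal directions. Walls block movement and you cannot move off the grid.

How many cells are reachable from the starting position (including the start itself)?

BFS flood-fill from (x=8, y=1):
  Distance 0: (x=8, y=1)
  Distance 1: (x=7, y=1)
  Distance 2: (x=7, y=0), (x=6, y=1)
  Distance 3: (x=6, y=0)
  Distance 4: (x=5, y=0)
  Distance 5: (x=4, y=0)
  Distance 6: (x=3, y=0)
  Distance 7: (x=3, y=1)
  Distance 8: (x=2, y=1)
Total reachable: 10 (grid has 75 open cells total)

Answer: Reachable cells: 10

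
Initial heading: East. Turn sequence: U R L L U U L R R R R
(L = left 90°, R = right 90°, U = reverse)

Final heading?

Start: East
  U (U-turn (180°)) -> West
  R (right (90° clockwise)) -> North
  L (left (90° counter-clockwise)) -> West
  L (left (90° counter-clockwise)) -> South
  U (U-turn (180°)) -> North
  U (U-turn (180°)) -> South
  L (left (90° counter-clockwise)) -> East
  R (right (90° clockwise)) -> South
  R (right (90° clockwise)) -> West
  R (right (90° clockwise)) -> North
  R (right (90° clockwise)) -> East
Final: East

Answer: Final heading: East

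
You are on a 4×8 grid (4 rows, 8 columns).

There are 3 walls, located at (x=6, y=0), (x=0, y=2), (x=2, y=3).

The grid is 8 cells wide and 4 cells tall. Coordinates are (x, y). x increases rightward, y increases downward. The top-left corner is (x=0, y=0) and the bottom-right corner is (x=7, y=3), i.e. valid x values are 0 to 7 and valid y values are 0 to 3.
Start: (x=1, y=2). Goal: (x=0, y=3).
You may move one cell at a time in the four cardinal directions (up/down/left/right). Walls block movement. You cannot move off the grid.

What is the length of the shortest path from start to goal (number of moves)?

Answer: Shortest path length: 2

Derivation:
BFS from (x=1, y=2) until reaching (x=0, y=3):
  Distance 0: (x=1, y=2)
  Distance 1: (x=1, y=1), (x=2, y=2), (x=1, y=3)
  Distance 2: (x=1, y=0), (x=0, y=1), (x=2, y=1), (x=3, y=2), (x=0, y=3)  <- goal reached here
One shortest path (2 moves): (x=1, y=2) -> (x=1, y=3) -> (x=0, y=3)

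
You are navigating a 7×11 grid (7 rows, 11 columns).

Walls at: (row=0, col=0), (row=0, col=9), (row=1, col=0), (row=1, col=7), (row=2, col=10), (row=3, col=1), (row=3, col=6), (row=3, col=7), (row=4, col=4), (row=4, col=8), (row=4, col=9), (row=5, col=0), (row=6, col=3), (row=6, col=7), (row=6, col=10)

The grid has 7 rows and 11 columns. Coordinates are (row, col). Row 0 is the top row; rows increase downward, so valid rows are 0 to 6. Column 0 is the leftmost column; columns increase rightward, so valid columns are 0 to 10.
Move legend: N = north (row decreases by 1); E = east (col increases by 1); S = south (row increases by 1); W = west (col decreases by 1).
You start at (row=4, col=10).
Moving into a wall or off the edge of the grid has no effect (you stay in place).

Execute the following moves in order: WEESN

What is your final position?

Start: (row=4, col=10)
  W (west): blocked, stay at (row=4, col=10)
  E (east): blocked, stay at (row=4, col=10)
  E (east): blocked, stay at (row=4, col=10)
  S (south): (row=4, col=10) -> (row=5, col=10)
  N (north): (row=5, col=10) -> (row=4, col=10)
Final: (row=4, col=10)

Answer: Final position: (row=4, col=10)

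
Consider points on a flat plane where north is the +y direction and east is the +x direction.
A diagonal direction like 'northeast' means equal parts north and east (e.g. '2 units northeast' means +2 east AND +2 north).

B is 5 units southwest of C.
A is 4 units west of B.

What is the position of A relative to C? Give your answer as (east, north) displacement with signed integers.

Place C at the origin (east=0, north=0).
  B is 5 units southwest of C: delta (east=-5, north=-5); B at (east=-5, north=-5).
  A is 4 units west of B: delta (east=-4, north=+0); A at (east=-9, north=-5).
Therefore A relative to C: (east=-9, north=-5).

Answer: A is at (east=-9, north=-5) relative to C.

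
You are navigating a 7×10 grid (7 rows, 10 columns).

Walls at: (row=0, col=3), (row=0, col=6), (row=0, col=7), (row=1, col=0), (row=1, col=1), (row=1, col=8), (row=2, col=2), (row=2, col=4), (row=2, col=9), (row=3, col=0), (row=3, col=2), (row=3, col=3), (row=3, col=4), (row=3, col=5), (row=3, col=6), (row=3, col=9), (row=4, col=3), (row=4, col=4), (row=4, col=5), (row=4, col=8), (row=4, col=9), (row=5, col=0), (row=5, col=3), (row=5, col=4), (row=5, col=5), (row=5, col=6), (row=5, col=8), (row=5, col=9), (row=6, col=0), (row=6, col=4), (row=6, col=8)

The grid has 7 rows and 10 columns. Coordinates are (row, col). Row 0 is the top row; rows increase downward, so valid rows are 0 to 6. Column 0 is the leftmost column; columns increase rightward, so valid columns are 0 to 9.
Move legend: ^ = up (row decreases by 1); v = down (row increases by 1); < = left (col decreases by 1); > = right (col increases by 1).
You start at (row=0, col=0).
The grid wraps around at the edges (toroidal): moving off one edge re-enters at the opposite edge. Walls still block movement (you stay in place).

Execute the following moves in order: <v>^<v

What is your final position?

Answer: Final position: (row=0, col=8)

Derivation:
Start: (row=0, col=0)
  < (left): (row=0, col=0) -> (row=0, col=9)
  v (down): (row=0, col=9) -> (row=1, col=9)
  > (right): blocked, stay at (row=1, col=9)
  ^ (up): (row=1, col=9) -> (row=0, col=9)
  < (left): (row=0, col=9) -> (row=0, col=8)
  v (down): blocked, stay at (row=0, col=8)
Final: (row=0, col=8)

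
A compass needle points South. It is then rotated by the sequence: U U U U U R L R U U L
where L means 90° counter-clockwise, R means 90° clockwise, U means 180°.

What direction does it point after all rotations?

Answer: Final heading: North

Derivation:
Start: South
  U (U-turn (180°)) -> North
  U (U-turn (180°)) -> South
  U (U-turn (180°)) -> North
  U (U-turn (180°)) -> South
  U (U-turn (180°)) -> North
  R (right (90° clockwise)) -> East
  L (left (90° counter-clockwise)) -> North
  R (right (90° clockwise)) -> East
  U (U-turn (180°)) -> West
  U (U-turn (180°)) -> East
  L (left (90° counter-clockwise)) -> North
Final: North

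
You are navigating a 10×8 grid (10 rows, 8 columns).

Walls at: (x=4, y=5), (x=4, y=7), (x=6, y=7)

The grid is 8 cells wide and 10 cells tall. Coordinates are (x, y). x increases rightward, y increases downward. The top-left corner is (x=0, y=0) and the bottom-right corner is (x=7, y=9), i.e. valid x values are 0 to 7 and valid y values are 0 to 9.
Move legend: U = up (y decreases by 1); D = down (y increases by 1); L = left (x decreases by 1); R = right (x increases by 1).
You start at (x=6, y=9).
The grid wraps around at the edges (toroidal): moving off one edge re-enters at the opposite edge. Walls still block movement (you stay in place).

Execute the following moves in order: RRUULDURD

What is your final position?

Start: (x=6, y=9)
  R (right): (x=6, y=9) -> (x=7, y=9)
  R (right): (x=7, y=9) -> (x=0, y=9)
  U (up): (x=0, y=9) -> (x=0, y=8)
  U (up): (x=0, y=8) -> (x=0, y=7)
  L (left): (x=0, y=7) -> (x=7, y=7)
  D (down): (x=7, y=7) -> (x=7, y=8)
  U (up): (x=7, y=8) -> (x=7, y=7)
  R (right): (x=7, y=7) -> (x=0, y=7)
  D (down): (x=0, y=7) -> (x=0, y=8)
Final: (x=0, y=8)

Answer: Final position: (x=0, y=8)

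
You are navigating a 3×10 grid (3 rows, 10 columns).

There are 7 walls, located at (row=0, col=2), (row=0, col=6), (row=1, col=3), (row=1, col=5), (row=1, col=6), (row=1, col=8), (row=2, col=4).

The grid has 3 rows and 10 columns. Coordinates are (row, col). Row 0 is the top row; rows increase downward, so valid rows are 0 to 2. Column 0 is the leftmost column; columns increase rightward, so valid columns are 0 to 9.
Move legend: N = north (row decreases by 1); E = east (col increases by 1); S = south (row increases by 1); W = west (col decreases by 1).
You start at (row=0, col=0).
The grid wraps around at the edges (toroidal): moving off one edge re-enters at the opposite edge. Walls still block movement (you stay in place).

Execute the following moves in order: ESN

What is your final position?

Answer: Final position: (row=0, col=1)

Derivation:
Start: (row=0, col=0)
  E (east): (row=0, col=0) -> (row=0, col=1)
  S (south): (row=0, col=1) -> (row=1, col=1)
  N (north): (row=1, col=1) -> (row=0, col=1)
Final: (row=0, col=1)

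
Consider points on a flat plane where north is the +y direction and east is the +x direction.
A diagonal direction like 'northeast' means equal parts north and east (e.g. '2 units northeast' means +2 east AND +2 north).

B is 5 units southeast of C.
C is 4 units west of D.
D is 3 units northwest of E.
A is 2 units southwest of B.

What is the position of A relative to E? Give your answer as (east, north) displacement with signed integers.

Answer: A is at (east=-4, north=-4) relative to E.

Derivation:
Place E at the origin (east=0, north=0).
  D is 3 units northwest of E: delta (east=-3, north=+3); D at (east=-3, north=3).
  C is 4 units west of D: delta (east=-4, north=+0); C at (east=-7, north=3).
  B is 5 units southeast of C: delta (east=+5, north=-5); B at (east=-2, north=-2).
  A is 2 units southwest of B: delta (east=-2, north=-2); A at (east=-4, north=-4).
Therefore A relative to E: (east=-4, north=-4).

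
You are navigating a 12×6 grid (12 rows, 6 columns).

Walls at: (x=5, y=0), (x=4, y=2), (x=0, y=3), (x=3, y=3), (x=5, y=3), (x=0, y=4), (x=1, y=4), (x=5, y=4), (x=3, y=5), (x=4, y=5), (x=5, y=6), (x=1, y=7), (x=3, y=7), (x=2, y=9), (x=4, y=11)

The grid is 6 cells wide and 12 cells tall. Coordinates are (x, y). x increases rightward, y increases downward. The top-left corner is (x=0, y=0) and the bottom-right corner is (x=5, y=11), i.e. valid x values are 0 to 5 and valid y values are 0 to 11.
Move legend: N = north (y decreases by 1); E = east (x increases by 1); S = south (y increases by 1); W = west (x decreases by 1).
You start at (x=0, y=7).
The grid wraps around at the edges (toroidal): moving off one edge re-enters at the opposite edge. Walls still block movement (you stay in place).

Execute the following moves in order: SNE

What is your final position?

Start: (x=0, y=7)
  S (south): (x=0, y=7) -> (x=0, y=8)
  N (north): (x=0, y=8) -> (x=0, y=7)
  E (east): blocked, stay at (x=0, y=7)
Final: (x=0, y=7)

Answer: Final position: (x=0, y=7)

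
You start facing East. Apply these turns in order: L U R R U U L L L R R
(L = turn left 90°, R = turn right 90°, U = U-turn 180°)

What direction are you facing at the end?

Start: East
  L (left (90° counter-clockwise)) -> North
  U (U-turn (180°)) -> South
  R (right (90° clockwise)) -> West
  R (right (90° clockwise)) -> North
  U (U-turn (180°)) -> South
  U (U-turn (180°)) -> North
  L (left (90° counter-clockwise)) -> West
  L (left (90° counter-clockwise)) -> South
  L (left (90° counter-clockwise)) -> East
  R (right (90° clockwise)) -> South
  R (right (90° clockwise)) -> West
Final: West

Answer: Final heading: West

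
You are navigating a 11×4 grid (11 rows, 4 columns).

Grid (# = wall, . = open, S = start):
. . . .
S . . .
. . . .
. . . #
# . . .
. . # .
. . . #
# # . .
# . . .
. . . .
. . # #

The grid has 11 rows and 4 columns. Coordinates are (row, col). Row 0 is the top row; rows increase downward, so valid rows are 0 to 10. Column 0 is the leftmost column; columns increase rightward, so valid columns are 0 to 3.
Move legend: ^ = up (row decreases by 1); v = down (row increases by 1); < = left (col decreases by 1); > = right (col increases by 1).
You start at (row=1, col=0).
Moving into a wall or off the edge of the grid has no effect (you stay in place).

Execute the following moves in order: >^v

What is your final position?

Start: (row=1, col=0)
  > (right): (row=1, col=0) -> (row=1, col=1)
  ^ (up): (row=1, col=1) -> (row=0, col=1)
  v (down): (row=0, col=1) -> (row=1, col=1)
Final: (row=1, col=1)

Answer: Final position: (row=1, col=1)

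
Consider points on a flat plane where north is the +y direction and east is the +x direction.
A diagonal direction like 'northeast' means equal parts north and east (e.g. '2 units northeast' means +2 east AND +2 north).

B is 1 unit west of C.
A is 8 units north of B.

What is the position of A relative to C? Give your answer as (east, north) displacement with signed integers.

Answer: A is at (east=-1, north=8) relative to C.

Derivation:
Place C at the origin (east=0, north=0).
  B is 1 unit west of C: delta (east=-1, north=+0); B at (east=-1, north=0).
  A is 8 units north of B: delta (east=+0, north=+8); A at (east=-1, north=8).
Therefore A relative to C: (east=-1, north=8).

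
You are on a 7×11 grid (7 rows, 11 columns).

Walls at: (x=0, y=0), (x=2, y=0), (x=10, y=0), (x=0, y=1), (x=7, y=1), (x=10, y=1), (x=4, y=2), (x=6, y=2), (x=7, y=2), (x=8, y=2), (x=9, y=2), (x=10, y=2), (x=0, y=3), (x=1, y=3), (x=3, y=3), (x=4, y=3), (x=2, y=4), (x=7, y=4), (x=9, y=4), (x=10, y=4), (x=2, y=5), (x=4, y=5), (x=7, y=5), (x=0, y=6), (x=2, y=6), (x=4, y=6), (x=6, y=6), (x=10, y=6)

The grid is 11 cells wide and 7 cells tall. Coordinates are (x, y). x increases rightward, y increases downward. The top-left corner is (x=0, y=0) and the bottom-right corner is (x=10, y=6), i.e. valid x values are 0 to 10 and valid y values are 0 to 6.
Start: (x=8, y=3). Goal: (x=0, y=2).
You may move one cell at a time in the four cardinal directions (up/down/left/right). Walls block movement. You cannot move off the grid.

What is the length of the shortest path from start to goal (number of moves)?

Answer: Shortest path length: 11

Derivation:
BFS from (x=8, y=3) until reaching (x=0, y=2):
  Distance 0: (x=8, y=3)
  Distance 1: (x=7, y=3), (x=9, y=3), (x=8, y=4)
  Distance 2: (x=6, y=3), (x=10, y=3), (x=8, y=5)
  Distance 3: (x=5, y=3), (x=6, y=4), (x=9, y=5), (x=8, y=6)
  Distance 4: (x=5, y=2), (x=5, y=4), (x=6, y=5), (x=10, y=5), (x=7, y=6), (x=9, y=6)
  Distance 5: (x=5, y=1), (x=4, y=4), (x=5, y=5)
  Distance 6: (x=5, y=0), (x=4, y=1), (x=6, y=1), (x=3, y=4), (x=5, y=6)
  Distance 7: (x=4, y=0), (x=6, y=0), (x=3, y=1), (x=3, y=5)
  Distance 8: (x=3, y=0), (x=7, y=0), (x=2, y=1), (x=3, y=2), (x=3, y=6)
  Distance 9: (x=8, y=0), (x=1, y=1), (x=2, y=2)
  Distance 10: (x=1, y=0), (x=9, y=0), (x=8, y=1), (x=1, y=2), (x=2, y=3)
  Distance 11: (x=9, y=1), (x=0, y=2)  <- goal reached here
One shortest path (11 moves): (x=8, y=3) -> (x=7, y=3) -> (x=6, y=3) -> (x=5, y=3) -> (x=5, y=2) -> (x=5, y=1) -> (x=4, y=1) -> (x=3, y=1) -> (x=2, y=1) -> (x=1, y=1) -> (x=1, y=2) -> (x=0, y=2)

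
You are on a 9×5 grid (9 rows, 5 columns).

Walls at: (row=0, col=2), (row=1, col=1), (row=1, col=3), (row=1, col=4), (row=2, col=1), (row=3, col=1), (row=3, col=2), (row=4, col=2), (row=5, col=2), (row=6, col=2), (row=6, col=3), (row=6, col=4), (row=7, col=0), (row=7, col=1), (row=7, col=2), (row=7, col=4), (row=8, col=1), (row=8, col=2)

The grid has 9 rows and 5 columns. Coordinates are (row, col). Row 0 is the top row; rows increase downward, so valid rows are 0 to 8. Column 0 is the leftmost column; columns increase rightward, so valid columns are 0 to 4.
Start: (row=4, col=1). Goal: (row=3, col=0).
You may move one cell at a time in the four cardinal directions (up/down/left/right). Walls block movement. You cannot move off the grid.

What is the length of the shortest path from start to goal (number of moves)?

Answer: Shortest path length: 2

Derivation:
BFS from (row=4, col=1) until reaching (row=3, col=0):
  Distance 0: (row=4, col=1)
  Distance 1: (row=4, col=0), (row=5, col=1)
  Distance 2: (row=3, col=0), (row=5, col=0), (row=6, col=1)  <- goal reached here
One shortest path (2 moves): (row=4, col=1) -> (row=4, col=0) -> (row=3, col=0)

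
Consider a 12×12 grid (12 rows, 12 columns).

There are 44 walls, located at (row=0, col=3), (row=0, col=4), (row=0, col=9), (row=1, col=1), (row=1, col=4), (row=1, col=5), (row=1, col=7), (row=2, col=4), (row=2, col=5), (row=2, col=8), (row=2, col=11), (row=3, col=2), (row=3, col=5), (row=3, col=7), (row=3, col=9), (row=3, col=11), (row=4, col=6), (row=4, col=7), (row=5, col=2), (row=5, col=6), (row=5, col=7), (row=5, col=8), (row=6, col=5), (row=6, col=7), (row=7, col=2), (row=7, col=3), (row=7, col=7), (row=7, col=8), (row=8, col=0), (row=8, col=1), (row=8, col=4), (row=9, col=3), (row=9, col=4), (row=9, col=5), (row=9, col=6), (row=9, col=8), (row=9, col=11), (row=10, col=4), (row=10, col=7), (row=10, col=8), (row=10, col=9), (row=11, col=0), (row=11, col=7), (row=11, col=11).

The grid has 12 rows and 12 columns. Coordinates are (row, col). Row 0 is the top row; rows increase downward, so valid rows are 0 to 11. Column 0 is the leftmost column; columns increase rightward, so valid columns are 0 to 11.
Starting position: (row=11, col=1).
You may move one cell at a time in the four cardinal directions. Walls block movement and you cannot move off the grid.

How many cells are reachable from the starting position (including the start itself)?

Answer: Reachable cells: 17

Derivation:
BFS flood-fill from (row=11, col=1):
  Distance 0: (row=11, col=1)
  Distance 1: (row=10, col=1), (row=11, col=2)
  Distance 2: (row=9, col=1), (row=10, col=0), (row=10, col=2), (row=11, col=3)
  Distance 3: (row=9, col=0), (row=9, col=2), (row=10, col=3), (row=11, col=4)
  Distance 4: (row=8, col=2), (row=11, col=5)
  Distance 5: (row=8, col=3), (row=10, col=5), (row=11, col=6)
  Distance 6: (row=10, col=6)
Total reachable: 17 (grid has 100 open cells total)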